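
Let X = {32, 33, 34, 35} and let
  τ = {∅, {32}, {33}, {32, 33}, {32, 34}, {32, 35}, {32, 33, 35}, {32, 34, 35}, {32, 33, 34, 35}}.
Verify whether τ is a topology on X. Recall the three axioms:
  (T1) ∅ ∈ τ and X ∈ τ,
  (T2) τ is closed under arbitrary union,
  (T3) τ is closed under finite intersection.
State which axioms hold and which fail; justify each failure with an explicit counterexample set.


τ is NOT a topology on X.

Axiom (T1): ∅ ∈ τ? Yes; X ∈ τ? Yes.
Axiom (T2/T3): check pairwise unions and intersections of members of τ.
Counterexample for (T2): {33} ∪ {32, 34} = {32, 33, 34} ∉ τ. Therefore τ is NOT a topology.


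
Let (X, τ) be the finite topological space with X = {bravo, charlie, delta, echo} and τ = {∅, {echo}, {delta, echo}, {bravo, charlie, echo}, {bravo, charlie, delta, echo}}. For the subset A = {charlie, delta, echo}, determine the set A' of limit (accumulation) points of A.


A' = {bravo, charlie, delta}

For each x ∈ X, list the open sets U ∈ τ with x ∈ U, then check whether U ∩ (A ∖ {x}) ≠ ∅ for every such U.
  x = bravo: opens ∋ x are {bravo, charlie, echo}, {bravo, charlie, delta, echo}; each meets A ∖ {bravo}, so x IS a limit point.
  x = charlie: opens ∋ x are {bravo, charlie, echo}, {bravo, charlie, delta, echo}; each meets A ∖ {charlie}, so x IS a limit point.
  x = delta: opens ∋ x are {delta, echo}, {bravo, charlie, delta, echo}; each meets A ∖ {delta}, so x IS a limit point.
  x = echo: open {echo} ∋ x has {echo} ∩ (A ∖ {echo}) = ∅, so x is NOT a limit point.
Collecting: A' = {bravo, charlie, delta}.


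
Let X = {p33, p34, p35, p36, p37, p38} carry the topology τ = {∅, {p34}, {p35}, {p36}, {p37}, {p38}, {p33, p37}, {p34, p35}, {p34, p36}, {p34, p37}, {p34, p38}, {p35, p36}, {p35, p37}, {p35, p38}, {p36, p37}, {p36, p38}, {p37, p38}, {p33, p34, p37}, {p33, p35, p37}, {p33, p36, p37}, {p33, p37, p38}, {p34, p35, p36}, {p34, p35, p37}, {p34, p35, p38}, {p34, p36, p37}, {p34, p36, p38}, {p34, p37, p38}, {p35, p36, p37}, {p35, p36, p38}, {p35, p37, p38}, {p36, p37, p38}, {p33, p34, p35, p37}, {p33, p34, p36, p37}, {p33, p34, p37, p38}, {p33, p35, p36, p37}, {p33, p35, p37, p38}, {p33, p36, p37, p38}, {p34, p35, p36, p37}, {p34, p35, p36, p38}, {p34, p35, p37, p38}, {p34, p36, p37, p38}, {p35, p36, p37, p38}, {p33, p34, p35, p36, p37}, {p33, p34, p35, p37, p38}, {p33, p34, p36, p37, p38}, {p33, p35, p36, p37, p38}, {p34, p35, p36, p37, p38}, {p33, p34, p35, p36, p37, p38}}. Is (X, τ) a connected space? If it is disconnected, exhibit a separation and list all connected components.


(X, τ) is disconnected; components = [{p34}, {p35}, {p36}, {p38}, {p33, p37}].

Find clopen sets (U ∈ τ with X ∖ U ∈ τ):
  U = ∅, X ∖ U = {p33, p34, p35, p36, p37, p38} — both open, so U is clopen.
  U = {p34}, X ∖ U = {p33, p35, p36, p37, p38} — both open, so U is clopen.
  U = {p35}, X ∖ U = {p33, p34, p36, p37, p38} — both open, so U is clopen.
  U = {p36}, X ∖ U = {p33, p34, p35, p37, p38} — both open, so U is clopen.
  U = {p38}, X ∖ U = {p33, p34, p35, p36, p37} — both open, so U is clopen.
  U = {p33, p37}, X ∖ U = {p34, p35, p36, p38} — both open, so U is clopen.
  U = {p34, p35}, X ∖ U = {p33, p36, p37, p38} — both open, so U is clopen.
  U = {p34, p36}, X ∖ U = {p33, p35, p37, p38} — both open, so U is clopen.
  U = {p34, p38}, X ∖ U = {p33, p35, p36, p37} — both open, so U is clopen.
  U = {p35, p36}, X ∖ U = {p33, p34, p37, p38} — both open, so U is clopen.
  U = {p35, p38}, X ∖ U = {p33, p34, p36, p37} — both open, so U is clopen.
  U = {p36, p38}, X ∖ U = {p33, p34, p35, p37} — both open, so U is clopen.
  U = {p33, p34, p37}, X ∖ U = {p35, p36, p38} — both open, so U is clopen.
  U = {p33, p35, p37}, X ∖ U = {p34, p36, p38} — both open, so U is clopen.
  U = {p33, p36, p37}, X ∖ U = {p34, p35, p38} — both open, so U is clopen.
  U = {p33, p37, p38}, X ∖ U = {p34, p35, p36} — both open, so U is clopen.
  U = {p34, p35, p36}, X ∖ U = {p33, p37, p38} — both open, so U is clopen.
  U = {p34, p35, p38}, X ∖ U = {p33, p36, p37} — both open, so U is clopen.
  U = {p34, p36, p38}, X ∖ U = {p33, p35, p37} — both open, so U is clopen.
  U = {p35, p36, p38}, X ∖ U = {p33, p34, p37} — both open, so U is clopen.
  U = {p33, p34, p35, p37}, X ∖ U = {p36, p38} — both open, so U is clopen.
  U = {p33, p34, p36, p37}, X ∖ U = {p35, p38} — both open, so U is clopen.
  U = {p33, p34, p37, p38}, X ∖ U = {p35, p36} — both open, so U is clopen.
  U = {p33, p35, p36, p37}, X ∖ U = {p34, p38} — both open, so U is clopen.
  U = {p33, p35, p37, p38}, X ∖ U = {p34, p36} — both open, so U is clopen.
  U = {p33, p36, p37, p38}, X ∖ U = {p34, p35} — both open, so U is clopen.
  U = {p34, p35, p36, p38}, X ∖ U = {p33, p37} — both open, so U is clopen.
  U = {p33, p34, p35, p36, p37}, X ∖ U = {p38} — both open, so U is clopen.
  U = {p33, p34, p35, p37, p38}, X ∖ U = {p36} — both open, so U is clopen.
  U = {p33, p34, p36, p37, p38}, X ∖ U = {p35} — both open, so U is clopen.
  U = {p33, p35, p36, p37, p38}, X ∖ U = {p34} — both open, so U is clopen.
  U = {p33, p34, p35, p36, p37, p38}, X ∖ U = ∅ — both open, so U is clopen.
Nontrivial clopen(s) exist: e.g. {p33, p35, p37, p38}. So (X, τ) is disconnected.
Compute connected components by grouping points that agree on all clopens:
  component: {p34}
  component: {p35}
  component: {p36}
  component: {p38}
  component: {p33, p37}


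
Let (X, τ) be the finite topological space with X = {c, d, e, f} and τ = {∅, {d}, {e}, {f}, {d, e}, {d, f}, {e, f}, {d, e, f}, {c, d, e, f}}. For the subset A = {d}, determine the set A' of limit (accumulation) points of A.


A' = {c}

For each x ∈ X, list the open sets U ∈ τ with x ∈ U, then check whether U ∩ (A ∖ {x}) ≠ ∅ for every such U.
  x = c: opens ∋ x are {c, d, e, f}; each meets A ∖ {c}, so x IS a limit point.
  x = d: open {d} ∋ x has {d} ∩ (A ∖ {d}) = ∅, so x is NOT a limit point.
  x = e: open {e} ∋ x has {e} ∩ (A ∖ {e}) = ∅, so x is NOT a limit point.
  x = f: open {f} ∋ x has {f} ∩ (A ∖ {f}) = ∅, so x is NOT a limit point.
Collecting: A' = {c}.


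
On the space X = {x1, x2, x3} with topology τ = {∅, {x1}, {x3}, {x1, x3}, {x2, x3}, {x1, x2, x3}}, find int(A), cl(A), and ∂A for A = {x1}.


int(A) = {x1}, cl(A) = {x1}, ∂A = ∅.

Closed sets in (X, τ) are complements of opens:
  closed(X, τ) = {∅, {x1}, {x2}, {x1, x2}, {x2, x3}, {x1, x2, x3}}.
int(A) = ⋃ {U ∈ τ : U ⊆ A}. Opens contained in A: ∅, {x1}.
Taking the union of these: int(A) = {x1}.
cl(A) = ⋂ {C closed : A ⊆ C}. Closed sets containing A: {x1}, {x1, x2}, {x1, x2, x3}.
Intersecting these: cl(A) = {x1}.
∂A = cl(A) ∖ int(A) = {x1} ∖ {x1} = ∅.


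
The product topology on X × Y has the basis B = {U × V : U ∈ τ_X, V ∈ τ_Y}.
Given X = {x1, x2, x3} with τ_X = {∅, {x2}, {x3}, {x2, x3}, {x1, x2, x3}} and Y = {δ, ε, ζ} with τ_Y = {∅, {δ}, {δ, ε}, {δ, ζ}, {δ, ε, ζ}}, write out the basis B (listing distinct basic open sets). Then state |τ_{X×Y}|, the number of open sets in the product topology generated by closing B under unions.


Basis B = {∅ × ∅, {x2} × {δ}, {x3} × {δ}, {x2} × {δ, ε}, {x2} × {δ, ζ}, {x2, x3} × {δ}, {x3} × {δ, ε}, {x3} × {δ, ζ}, {x1, x2, x3} × {δ}, {x2} × {δ, ε, ζ}, {x3} × {δ, ε, ζ}, {x2, x3} × {δ, ε}, {x2, x3} × {δ, ζ}, {x1, x2, x3} × {δ, ε}, {x1, x2, x3} × {δ, ζ}, {x2, x3} × {δ, ε, ζ}, {x1, x2, x3} × {δ, ε, ζ}}; |τ_{X×Y}| = 50.

Enumerate products U × V with U ∈ τ_X, V ∈ τ_Y (deduplicated):
  ∅ × ∅ = {} (∅)
  {x2} × {δ} = {(x2,δ)}
  {x3} × {δ} = {(x3,δ)}
  {x2} × {δ, ε} = {(x2,δ), (x2,ε)}
  {x2} × {δ, ζ} = {(x2,δ), (x2,ζ)}
  {x2, x3} × {δ} = {(x2,δ), (x3,δ)}
  {x3} × {δ, ε} = {(x3,δ), (x3,ε)}
  {x3} × {δ, ζ} = {(x3,δ), (x3,ζ)}
  {x1, x2, x3} × {δ} = {(x1,δ), (x2,δ), (x3,δ)}
  {x2} × {δ, ε, ζ} = {(x2,δ), (x2,ε), (x2,ζ)}
  {x3} × {δ, ε, ζ} = {(x3,δ), (x3,ε), (x3,ζ)}
  {x2, x3} × {δ, ε} = {(x2,δ), (x2,ε), (x3,δ), (x3,ε)}
  {x2, x3} × {δ, ζ} = {(x2,δ), (x2,ζ), (x3,δ), (x3,ζ)}
  {x1, x2, x3} × {δ, ε} = {(x1,δ), (x1,ε), (x2,δ), (x2,ε), (x3,δ), (x3,ε)}
  {x1, x2, x3} × {δ, ζ} = {(x1,δ), (x1,ζ), (x2,δ), (x2,ζ), (x3,δ), (x3,ζ)}
  {x2, x3} × {δ, ε, ζ} = {(x2,δ), (x2,ε), (x2,ζ), (x3,δ), (x3,ε), (x3,ζ)}
  {x1, x2, x3} × {δ, ε, ζ} = {(x1,δ), (x1,ε), (x1,ζ), (x2,δ), (x2,ε), (x2,ζ), (x3,δ), (x3,ε), (x3,ζ)}
These 17 distinct sets form the basis B.
Close under arbitrary unions to get τ_{X×Y}; counting gives |τ_{X×Y}| = 50.


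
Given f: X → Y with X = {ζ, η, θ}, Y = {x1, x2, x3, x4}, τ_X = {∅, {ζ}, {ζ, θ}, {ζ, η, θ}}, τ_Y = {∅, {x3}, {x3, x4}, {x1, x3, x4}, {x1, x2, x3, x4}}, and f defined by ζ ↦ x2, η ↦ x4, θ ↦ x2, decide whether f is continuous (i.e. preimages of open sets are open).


f is NOT continuous.

Compute f^{-1}(U) for each U ∈ τ_Y:
  U = ∅: f^{-1}(U) = ∅ ∈ τ_X ✓.
  U = {x3}: f^{-1}(U) = ∅ ∈ τ_X ✓.
  U = {x3, x4}: f^{-1}(U) = {η} ∉ τ_X ✗.
  U = {x1, x3, x4}: f^{-1}(U) = {η} ∉ τ_X ✗.
  U = {x1, x2, x3, x4}: f^{-1}(U) = {ζ, η, θ} ∈ τ_X ✓.
Found U = {x3, x4} with f^{-1}(U) = {η} not in τ_X. Therefore f is NOT continuous.


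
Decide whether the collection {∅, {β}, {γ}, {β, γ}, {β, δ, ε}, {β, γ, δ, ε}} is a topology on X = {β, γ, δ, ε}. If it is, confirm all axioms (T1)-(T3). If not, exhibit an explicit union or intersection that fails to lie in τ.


τ IS a topology on X.

Axiom (T1): ∅ ∈ τ? Yes; X ∈ τ? Yes.
Axiom (T2/T3): check pairwise unions and intersections of members of τ.
All pairwise intersections and unions checked — each lies in τ. Therefore τ satisfies (T1), (T2), (T3): it IS a topology on X.


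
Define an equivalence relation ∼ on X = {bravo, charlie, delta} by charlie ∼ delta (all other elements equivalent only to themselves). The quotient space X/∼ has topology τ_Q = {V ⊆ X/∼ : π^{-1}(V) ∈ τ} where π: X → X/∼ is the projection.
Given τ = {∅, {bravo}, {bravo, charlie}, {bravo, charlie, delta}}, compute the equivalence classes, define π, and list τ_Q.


X/∼ = {[bravo], [charlie=delta]}; |τ_Q| = 3.

Equivalence classes: [bravo], [charlie=delta].
Quotient map π: X → X/∼ sends bravo ↦ [bravo], charlie ↦ [charlie=delta], delta ↦ [charlie=delta].
For each subset V ⊆ X/∼, compute π^{-1}(V) ⊆ X and check whether π^{-1}(V) ∈ τ. V is open in τ_Q iff π^{-1}(V) ∈ τ.
  V = {}: π^{-1}(V) = ∅ ∈ τ ✓.
  V = {[bravo]}: π^{-1}(V) = {bravo} ∈ τ ✓.
  V = {[charlie=delta]}: π^{-1}(V) = {charlie, delta} ∉ τ ✗.
  V = {[bravo], [charlie=delta]}: π^{-1}(V) = {bravo, charlie, delta} ∈ τ ✓.
Open sets in the quotient: τ_Q = {{}, {[bravo]}, {[bravo], [charlie=delta]}} (3 elements).


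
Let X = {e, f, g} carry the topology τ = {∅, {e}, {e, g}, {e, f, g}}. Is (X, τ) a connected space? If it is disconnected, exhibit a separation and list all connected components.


(X, τ) is connected.

Find clopen sets (U ∈ τ with X ∖ U ∈ τ):
  U = ∅, X ∖ U = {e, f, g} — both open, so U is clopen.
  U = {e, f, g}, X ∖ U = ∅ — both open, so U is clopen.
Only trivial clopens (∅ and X) exist, so (X, τ) is connected.
Compute connected components by grouping points that agree on all clopens:
  component: {e, f, g}


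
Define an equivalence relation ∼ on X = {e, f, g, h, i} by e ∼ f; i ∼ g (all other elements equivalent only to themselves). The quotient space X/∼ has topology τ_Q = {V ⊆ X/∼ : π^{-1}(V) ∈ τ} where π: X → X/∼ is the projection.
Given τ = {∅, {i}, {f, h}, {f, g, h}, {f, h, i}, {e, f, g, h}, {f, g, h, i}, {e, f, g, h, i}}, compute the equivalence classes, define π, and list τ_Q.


X/∼ = {[e=f], [g=i], [h]}; |τ_Q| = 2.

Equivalence classes: [e=f], [g=i], [h].
Quotient map π: X → X/∼ sends e ↦ [e=f], f ↦ [e=f], g ↦ [g=i], h ↦ [h], i ↦ [g=i].
For each subset V ⊆ X/∼, compute π^{-1}(V) ⊆ X and check whether π^{-1}(V) ∈ τ. V is open in τ_Q iff π^{-1}(V) ∈ τ.
  V = {}: π^{-1}(V) = ∅ ∈ τ ✓.
  V = {[e=f]}: π^{-1}(V) = {e, f} ∉ τ ✗.
  V = {[g=i]}: π^{-1}(V) = {g, i} ∉ τ ✗.
  V = {[e=f], [g=i]}: π^{-1}(V) = {e, f, g, i} ∉ τ ✗.
  V = {[h]}: π^{-1}(V) = {h} ∉ τ ✗.
  V = {[e=f], [h]}: π^{-1}(V) = {e, f, h} ∉ τ ✗.
  V = {[g=i], [h]}: π^{-1}(V) = {g, h, i} ∉ τ ✗.
  V = {[e=f], [g=i], [h]}: π^{-1}(V) = {e, f, g, h, i} ∈ τ ✓.
Open sets in the quotient: τ_Q = {{}, {[e=f], [g=i], [h]}} (2 elements).


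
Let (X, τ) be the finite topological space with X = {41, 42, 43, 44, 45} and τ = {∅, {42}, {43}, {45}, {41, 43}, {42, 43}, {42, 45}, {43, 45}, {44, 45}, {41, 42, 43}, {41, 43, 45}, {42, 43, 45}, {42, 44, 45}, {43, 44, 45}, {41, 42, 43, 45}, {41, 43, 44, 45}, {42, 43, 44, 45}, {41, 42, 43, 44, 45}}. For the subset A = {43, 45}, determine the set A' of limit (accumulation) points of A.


A' = {41, 44}

For each x ∈ X, list the open sets U ∈ τ with x ∈ U, then check whether U ∩ (A ∖ {x}) ≠ ∅ for every such U.
  x = 41: opens ∋ x are {41, 43}, {41, 42, 43}, {41, 43, 45}, {41, 42, 43, 45}, {41, 43, 44, 45}, {41, 42, 43, 44, 45}; each meets A ∖ {41}, so x IS a limit point.
  x = 42: open {42} ∋ x has {42} ∩ (A ∖ {42}) = ∅, so x is NOT a limit point.
  x = 43: open {43} ∋ x has {43} ∩ (A ∖ {43}) = ∅, so x is NOT a limit point.
  x = 44: opens ∋ x are {44, 45}, {42, 44, 45}, {43, 44, 45}, {41, 43, 44, 45}, {42, 43, 44, 45}, {41, 42, 43, 44, 45}; each meets A ∖ {44}, so x IS a limit point.
  x = 45: open {45} ∋ x has {45} ∩ (A ∖ {45}) = ∅, so x is NOT a limit point.
Collecting: A' = {41, 44}.


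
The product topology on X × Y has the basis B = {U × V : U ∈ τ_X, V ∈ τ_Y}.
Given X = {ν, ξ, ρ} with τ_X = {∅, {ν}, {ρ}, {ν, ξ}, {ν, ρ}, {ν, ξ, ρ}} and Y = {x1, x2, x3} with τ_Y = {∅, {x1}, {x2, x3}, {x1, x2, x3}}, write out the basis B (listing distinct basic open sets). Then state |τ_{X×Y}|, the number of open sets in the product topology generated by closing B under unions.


Basis B = {∅ × ∅, {ν} × {x1}, {ρ} × {x1}, {ν, ξ} × {x1}, {ν, ρ} × {x1}, {ν} × {x2, x3}, {ρ} × {x2, x3}, {ν} × {x1, x2, x3}, {ν, ξ, ρ} × {x1}, {ρ} × {x1, x2, x3}, {ν, ξ} × {x2, x3}, {ν, ρ} × {x2, x3}, {ν, ξ} × {x1, x2, x3}, {ν, ρ} × {x1, x2, x3}, {ν, ξ, ρ} × {x2, x3}, {ν, ξ, ρ} × {x1, x2, x3}}; |τ_{X×Y}| = 36.

Enumerate products U × V with U ∈ τ_X, V ∈ τ_Y (deduplicated):
  ∅ × ∅ = {} (∅)
  {ν} × {x1} = {(ν,x1)}
  {ρ} × {x1} = {(ρ,x1)}
  {ν, ξ} × {x1} = {(ν,x1), (ξ,x1)}
  {ν, ρ} × {x1} = {(ν,x1), (ρ,x1)}
  {ν} × {x2, x3} = {(ν,x2), (ν,x3)}
  {ρ} × {x2, x3} = {(ρ,x2), (ρ,x3)}
  {ν} × {x1, x2, x3} = {(ν,x1), (ν,x2), (ν,x3)}
  {ν, ξ, ρ} × {x1} = {(ν,x1), (ξ,x1), (ρ,x1)}
  {ρ} × {x1, x2, x3} = {(ρ,x1), (ρ,x2), (ρ,x3)}
  {ν, ξ} × {x2, x3} = {(ν,x2), (ν,x3), (ξ,x2), (ξ,x3)}
  {ν, ρ} × {x2, x3} = {(ν,x2), (ν,x3), (ρ,x2), (ρ,x3)}
  {ν, ξ} × {x1, x2, x3} = {(ν,x1), (ν,x2), (ν,x3), (ξ,x1), (ξ,x2), (ξ,x3)}
  {ν, ρ} × {x1, x2, x3} = {(ν,x1), (ν,x2), (ν,x3), (ρ,x1), (ρ,x2), (ρ,x3)}
  {ν, ξ, ρ} × {x2, x3} = {(ν,x2), (ν,x3), (ξ,x2), (ξ,x3), (ρ,x2), (ρ,x3)}
  {ν, ξ, ρ} × {x1, x2, x3} = {(ν,x1), (ν,x2), (ν,x3), (ξ,x1), (ξ,x2), (ξ,x3), (ρ,x1), (ρ,x2), (ρ,x3)}
These 16 distinct sets form the basis B.
Close under arbitrary unions to get τ_{X×Y}; counting gives |τ_{X×Y}| = 36.


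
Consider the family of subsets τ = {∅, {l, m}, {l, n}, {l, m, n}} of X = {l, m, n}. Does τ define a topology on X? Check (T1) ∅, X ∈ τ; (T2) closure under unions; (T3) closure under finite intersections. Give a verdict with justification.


τ is NOT a topology on X.

Axiom (T1): ∅ ∈ τ? Yes; X ∈ τ? Yes.
Axiom (T2/T3): check pairwise unions and intersections of members of τ.
Counterexample for (T3): {l, m} ∩ {l, n} = {l} ∉ τ. Therefore τ is NOT a topology.


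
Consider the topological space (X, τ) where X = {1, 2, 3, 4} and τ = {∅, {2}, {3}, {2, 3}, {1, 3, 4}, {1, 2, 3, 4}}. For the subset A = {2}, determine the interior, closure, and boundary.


int(A) = {2}, cl(A) = {2}, ∂A = ∅.

Closed sets in (X, τ) are complements of opens:
  closed(X, τ) = {∅, {2}, {1, 4}, {1, 2, 4}, {1, 3, 4}, {1, 2, 3, 4}}.
int(A) = ⋃ {U ∈ τ : U ⊆ A}. Opens contained in A: ∅, {2}.
Taking the union of these: int(A) = {2}.
cl(A) = ⋂ {C closed : A ⊆ C}. Closed sets containing A: {2}, {1, 2, 4}, {1, 2, 3, 4}.
Intersecting these: cl(A) = {2}.
∂A = cl(A) ∖ int(A) = {2} ∖ {2} = ∅.


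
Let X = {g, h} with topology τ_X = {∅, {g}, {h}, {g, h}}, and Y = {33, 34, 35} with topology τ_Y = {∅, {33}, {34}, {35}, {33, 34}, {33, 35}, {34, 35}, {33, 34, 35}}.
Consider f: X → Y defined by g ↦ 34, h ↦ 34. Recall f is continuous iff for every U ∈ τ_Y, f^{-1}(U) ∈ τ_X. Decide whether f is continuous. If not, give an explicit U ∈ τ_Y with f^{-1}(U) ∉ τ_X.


f IS continuous.

Compute f^{-1}(U) for each U ∈ τ_Y:
  U = ∅: f^{-1}(U) = ∅ ∈ τ_X ✓.
  U = {33}: f^{-1}(U) = ∅ ∈ τ_X ✓.
  U = {34}: f^{-1}(U) = {g, h} ∈ τ_X ✓.
  U = {35}: f^{-1}(U) = ∅ ∈ τ_X ✓.
  U = {33, 34}: f^{-1}(U) = {g, h} ∈ τ_X ✓.
  U = {33, 35}: f^{-1}(U) = ∅ ∈ τ_X ✓.
  U = {34, 35}: f^{-1}(U) = {g, h} ∈ τ_X ✓.
  U = {33, 34, 35}: f^{-1}(U) = {g, h} ∈ τ_X ✓.
Every preimage lies in τ_X, so f IS continuous.


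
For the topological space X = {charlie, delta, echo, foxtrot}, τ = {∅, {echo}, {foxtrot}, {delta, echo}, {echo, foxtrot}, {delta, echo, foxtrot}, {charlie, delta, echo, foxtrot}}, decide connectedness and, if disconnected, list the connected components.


(X, τ) is connected.

Find clopen sets (U ∈ τ with X ∖ U ∈ τ):
  U = ∅, X ∖ U = {charlie, delta, echo, foxtrot} — both open, so U is clopen.
  U = {charlie, delta, echo, foxtrot}, X ∖ U = ∅ — both open, so U is clopen.
Only trivial clopens (∅ and X) exist, so (X, τ) is connected.
Compute connected components by grouping points that agree on all clopens:
  component: {charlie, delta, echo, foxtrot}


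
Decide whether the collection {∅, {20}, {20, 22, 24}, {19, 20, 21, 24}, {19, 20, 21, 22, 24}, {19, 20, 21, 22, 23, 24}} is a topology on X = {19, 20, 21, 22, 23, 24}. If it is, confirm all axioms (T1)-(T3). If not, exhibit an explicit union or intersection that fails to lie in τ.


τ is NOT a topology on X.

Axiom (T1): ∅ ∈ τ? Yes; X ∈ τ? Yes.
Axiom (T2/T3): check pairwise unions and intersections of members of τ.
Counterexample for (T3): {20, 22, 24} ∩ {19, 20, 21, 24} = {20, 24} ∉ τ. Therefore τ is NOT a topology.


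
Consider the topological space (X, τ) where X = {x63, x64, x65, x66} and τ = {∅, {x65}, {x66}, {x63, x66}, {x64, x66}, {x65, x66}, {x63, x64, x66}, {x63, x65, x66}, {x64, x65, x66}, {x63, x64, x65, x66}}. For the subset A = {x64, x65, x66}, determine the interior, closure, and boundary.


int(A) = {x64, x65, x66}, cl(A) = {x63, x64, x65, x66}, ∂A = {x63}.

Closed sets in (X, τ) are complements of opens:
  closed(X, τ) = {∅, {x63}, {x64}, {x65}, {x63, x64}, {x63, x65}, {x64, x65}, {x63, x64, x65}, {x63, x64, x66}, {x63, x64, x65, x66}}.
int(A) = ⋃ {U ∈ τ : U ⊆ A}. Opens contained in A: ∅, {x65}, {x66}, {x64, x66}, {x65, x66}, {x64, x65, x66}.
Taking the union of these: int(A) = {x64, x65, x66}.
cl(A) = ⋂ {C closed : A ⊆ C}. Closed sets containing A: {x63, x64, x65, x66}.
Intersecting these: cl(A) = {x63, x64, x65, x66}.
∂A = cl(A) ∖ int(A) = {x63, x64, x65, x66} ∖ {x64, x65, x66} = {x63}.


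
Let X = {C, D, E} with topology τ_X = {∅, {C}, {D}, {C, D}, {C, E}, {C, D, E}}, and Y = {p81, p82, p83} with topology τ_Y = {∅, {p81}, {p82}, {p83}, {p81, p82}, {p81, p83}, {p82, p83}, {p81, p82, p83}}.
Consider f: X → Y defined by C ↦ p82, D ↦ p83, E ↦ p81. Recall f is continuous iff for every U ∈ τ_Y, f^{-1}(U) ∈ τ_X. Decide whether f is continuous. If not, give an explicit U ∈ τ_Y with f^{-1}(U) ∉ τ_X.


f is NOT continuous.

Compute f^{-1}(U) for each U ∈ τ_Y:
  U = ∅: f^{-1}(U) = ∅ ∈ τ_X ✓.
  U = {p81}: f^{-1}(U) = {E} ∉ τ_X ✗.
  U = {p82}: f^{-1}(U) = {C} ∈ τ_X ✓.
  U = {p83}: f^{-1}(U) = {D} ∈ τ_X ✓.
  U = {p81, p82}: f^{-1}(U) = {C, E} ∈ τ_X ✓.
  U = {p81, p83}: f^{-1}(U) = {D, E} ∉ τ_X ✗.
  U = {p82, p83}: f^{-1}(U) = {C, D} ∈ τ_X ✓.
  U = {p81, p82, p83}: f^{-1}(U) = {C, D, E} ∈ τ_X ✓.
Found U = {p81} with f^{-1}(U) = {E} not in τ_X. Therefore f is NOT continuous.


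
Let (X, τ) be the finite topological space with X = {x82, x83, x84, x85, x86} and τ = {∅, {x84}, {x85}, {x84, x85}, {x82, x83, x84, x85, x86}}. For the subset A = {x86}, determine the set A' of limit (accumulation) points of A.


A' = {x82, x83}

For each x ∈ X, list the open sets U ∈ τ with x ∈ U, then check whether U ∩ (A ∖ {x}) ≠ ∅ for every such U.
  x = x82: opens ∋ x are {x82, x83, x84, x85, x86}; each meets A ∖ {x82}, so x IS a limit point.
  x = x83: opens ∋ x are {x82, x83, x84, x85, x86}; each meets A ∖ {x83}, so x IS a limit point.
  x = x84: open {x84} ∋ x has {x84} ∩ (A ∖ {x84}) = ∅, so x is NOT a limit point.
  x = x85: open {x85} ∋ x has {x85} ∩ (A ∖ {x85}) = ∅, so x is NOT a limit point.
  x = x86: open {x82, x83, x84, x85, x86} ∋ x has {x82, x83, x84, x85, x86} ∩ (A ∖ {x86}) = ∅, so x is NOT a limit point.
Collecting: A' = {x82, x83}.


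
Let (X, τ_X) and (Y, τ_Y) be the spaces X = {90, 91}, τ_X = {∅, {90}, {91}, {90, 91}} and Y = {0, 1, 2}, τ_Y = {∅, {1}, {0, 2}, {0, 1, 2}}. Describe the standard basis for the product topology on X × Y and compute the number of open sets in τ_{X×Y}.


Basis B = {∅ × ∅, {90} × {1}, {91} × {1}, {90} × {0, 2}, {90, 91} × {1}, {91} × {0, 2}, {90} × {0, 1, 2}, {91} × {0, 1, 2}, {90, 91} × {0, 2}, {90, 91} × {0, 1, 2}}; |τ_{X×Y}| = 16.

Enumerate products U × V with U ∈ τ_X, V ∈ τ_Y (deduplicated):
  ∅ × ∅ = {} (∅)
  {90} × {1} = {(90,1)}
  {91} × {1} = {(91,1)}
  {90} × {0, 2} = {(90,0), (90,2)}
  {90, 91} × {1} = {(90,1), (91,1)}
  {91} × {0, 2} = {(91,0), (91,2)}
  {90} × {0, 1, 2} = {(90,0), (90,1), (90,2)}
  {91} × {0, 1, 2} = {(91,0), (91,1), (91,2)}
  {90, 91} × {0, 2} = {(90,0), (90,2), (91,0), (91,2)}
  {90, 91} × {0, 1, 2} = {(90,0), (90,1), (90,2), (91,0), (91,1), (91,2)}
These 10 distinct sets form the basis B.
Close under arbitrary unions to get τ_{X×Y}; counting gives |τ_{X×Y}| = 16.


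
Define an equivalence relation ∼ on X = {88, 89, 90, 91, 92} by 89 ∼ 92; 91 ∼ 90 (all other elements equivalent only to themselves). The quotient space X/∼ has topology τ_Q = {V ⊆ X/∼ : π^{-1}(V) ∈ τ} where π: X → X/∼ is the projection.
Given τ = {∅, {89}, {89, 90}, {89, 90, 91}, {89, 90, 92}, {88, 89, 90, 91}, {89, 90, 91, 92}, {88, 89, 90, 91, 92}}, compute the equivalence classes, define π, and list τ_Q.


X/∼ = {[88], [89=92], [90=91]}; |τ_Q| = 3.

Equivalence classes: [88], [89=92], [90=91].
Quotient map π: X → X/∼ sends 88 ↦ [88], 89 ↦ [89=92], 90 ↦ [90=91], 91 ↦ [90=91], 92 ↦ [89=92].
For each subset V ⊆ X/∼, compute π^{-1}(V) ⊆ X and check whether π^{-1}(V) ∈ τ. V is open in τ_Q iff π^{-1}(V) ∈ τ.
  V = {}: π^{-1}(V) = ∅ ∈ τ ✓.
  V = {[88]}: π^{-1}(V) = {88} ∉ τ ✗.
  V = {[89=92]}: π^{-1}(V) = {89, 92} ∉ τ ✗.
  V = {[88], [89=92]}: π^{-1}(V) = {88, 89, 92} ∉ τ ✗.
  V = {[90=91]}: π^{-1}(V) = {90, 91} ∉ τ ✗.
  V = {[88], [90=91]}: π^{-1}(V) = {88, 90, 91} ∉ τ ✗.
  V = {[89=92], [90=91]}: π^{-1}(V) = {89, 90, 91, 92} ∈ τ ✓.
  V = {[88], [89=92], [90=91]}: π^{-1}(V) = {88, 89, 90, 91, 92} ∈ τ ✓.
Open sets in the quotient: τ_Q = {{}, {[89=92], [90=91]}, {[88], [89=92], [90=91]}} (3 elements).


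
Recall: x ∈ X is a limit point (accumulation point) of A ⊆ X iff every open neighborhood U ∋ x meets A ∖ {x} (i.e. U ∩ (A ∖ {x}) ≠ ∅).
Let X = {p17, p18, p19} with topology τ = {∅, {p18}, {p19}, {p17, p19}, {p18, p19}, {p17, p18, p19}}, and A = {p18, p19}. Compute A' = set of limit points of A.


A' = {p17}

For each x ∈ X, list the open sets U ∈ τ with x ∈ U, then check whether U ∩ (A ∖ {x}) ≠ ∅ for every such U.
  x = p17: opens ∋ x are {p17, p19}, {p17, p18, p19}; each meets A ∖ {p17}, so x IS a limit point.
  x = p18: open {p18} ∋ x has {p18} ∩ (A ∖ {p18}) = ∅, so x is NOT a limit point.
  x = p19: open {p19} ∋ x has {p19} ∩ (A ∖ {p19}) = ∅, so x is NOT a limit point.
Collecting: A' = {p17}.


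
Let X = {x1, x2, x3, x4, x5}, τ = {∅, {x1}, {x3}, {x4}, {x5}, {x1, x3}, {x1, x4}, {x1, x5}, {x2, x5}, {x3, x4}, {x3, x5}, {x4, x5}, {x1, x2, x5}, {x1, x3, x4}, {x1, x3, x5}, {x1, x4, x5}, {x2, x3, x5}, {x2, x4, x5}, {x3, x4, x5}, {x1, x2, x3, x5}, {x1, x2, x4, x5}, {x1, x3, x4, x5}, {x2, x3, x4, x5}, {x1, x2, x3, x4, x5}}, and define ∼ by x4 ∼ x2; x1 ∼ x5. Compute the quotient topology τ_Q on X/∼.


X/∼ = {[x1=x5], [x2=x4], [x3]}; |τ_Q| = 6.

Equivalence classes: [x1=x5], [x2=x4], [x3].
Quotient map π: X → X/∼ sends x1 ↦ [x1=x5], x2 ↦ [x2=x4], x3 ↦ [x3], x4 ↦ [x2=x4], x5 ↦ [x1=x5].
For each subset V ⊆ X/∼, compute π^{-1}(V) ⊆ X and check whether π^{-1}(V) ∈ τ. V is open in τ_Q iff π^{-1}(V) ∈ τ.
  V = {}: π^{-1}(V) = ∅ ∈ τ ✓.
  V = {[x1=x5]}: π^{-1}(V) = {x1, x5} ∈ τ ✓.
  V = {[x2=x4]}: π^{-1}(V) = {x2, x4} ∉ τ ✗.
  V = {[x1=x5], [x2=x4]}: π^{-1}(V) = {x1, x2, x4, x5} ∈ τ ✓.
  V = {[x3]}: π^{-1}(V) = {x3} ∈ τ ✓.
  V = {[x1=x5], [x3]}: π^{-1}(V) = {x1, x3, x5} ∈ τ ✓.
  V = {[x2=x4], [x3]}: π^{-1}(V) = {x2, x3, x4} ∉ τ ✗.
  V = {[x1=x5], [x2=x4], [x3]}: π^{-1}(V) = {x1, x2, x3, x4, x5} ∈ τ ✓.
Open sets in the quotient: τ_Q = {{}, {[x1=x5]}, {[x1=x5], [x2=x4]}, {[x3]}, {[x1=x5], [x3]}, {[x1=x5], [x2=x4], [x3]}} (6 elements).


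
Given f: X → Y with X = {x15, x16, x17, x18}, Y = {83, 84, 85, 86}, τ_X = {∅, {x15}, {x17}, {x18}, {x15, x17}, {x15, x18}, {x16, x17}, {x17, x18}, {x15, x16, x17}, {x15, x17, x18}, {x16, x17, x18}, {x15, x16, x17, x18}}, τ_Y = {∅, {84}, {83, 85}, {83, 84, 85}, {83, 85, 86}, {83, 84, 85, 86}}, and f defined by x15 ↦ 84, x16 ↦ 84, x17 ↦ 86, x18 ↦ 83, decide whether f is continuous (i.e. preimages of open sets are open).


f is NOT continuous.

Compute f^{-1}(U) for each U ∈ τ_Y:
  U = ∅: f^{-1}(U) = ∅ ∈ τ_X ✓.
  U = {84}: f^{-1}(U) = {x15, x16} ∉ τ_X ✗.
  U = {83, 85}: f^{-1}(U) = {x18} ∈ τ_X ✓.
  U = {83, 84, 85}: f^{-1}(U) = {x15, x16, x18} ∉ τ_X ✗.
  U = {83, 85, 86}: f^{-1}(U) = {x17, x18} ∈ τ_X ✓.
  U = {83, 84, 85, 86}: f^{-1}(U) = {x15, x16, x17, x18} ∈ τ_X ✓.
Found U = {84} with f^{-1}(U) = {x15, x16} not in τ_X. Therefore f is NOT continuous.


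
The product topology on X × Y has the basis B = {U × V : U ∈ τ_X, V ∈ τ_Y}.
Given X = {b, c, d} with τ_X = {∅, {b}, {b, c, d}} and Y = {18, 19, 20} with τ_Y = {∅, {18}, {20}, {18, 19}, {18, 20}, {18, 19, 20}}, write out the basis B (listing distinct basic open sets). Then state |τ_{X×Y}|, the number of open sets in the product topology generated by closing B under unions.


Basis B = {∅ × ∅, {b} × {18}, {b} × {20}, {b} × {18, 19}, {b} × {18, 20}, {b} × {18, 19, 20}, {b, c, d} × {18}, {b, c, d} × {20}, {b, c, d} × {18, 19}, {b, c, d} × {18, 20}, {b, c, d} × {18, 19, 20}}; |τ_{X×Y}| = 18.

Enumerate products U × V with U ∈ τ_X, V ∈ τ_Y (deduplicated):
  ∅ × ∅ = {} (∅)
  {b} × {18} = {(b,18)}
  {b} × {20} = {(b,20)}
  {b} × {18, 19} = {(b,18), (b,19)}
  {b} × {18, 20} = {(b,18), (b,20)}
  {b} × {18, 19, 20} = {(b,18), (b,19), (b,20)}
  {b, c, d} × {18} = {(b,18), (c,18), (d,18)}
  {b, c, d} × {20} = {(b,20), (c,20), (d,20)}
  {b, c, d} × {18, 19} = {(b,18), (b,19), (c,18), (c,19), (d,18), (d,19)}
  {b, c, d} × {18, 20} = {(b,18), (b,20), (c,18), (c,20), (d,18), (d,20)}
  {b, c, d} × {18, 19, 20} = {(b,18), (b,19), (b,20), (c,18), (c,19), (c,20), (d,18), (d,19), (d,20)}
These 11 distinct sets form the basis B.
Close under arbitrary unions to get τ_{X×Y}; counting gives |τ_{X×Y}| = 18.


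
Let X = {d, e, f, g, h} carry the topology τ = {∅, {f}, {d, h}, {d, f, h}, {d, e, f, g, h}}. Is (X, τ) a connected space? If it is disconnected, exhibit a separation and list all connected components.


(X, τ) is connected.

Find clopen sets (U ∈ τ with X ∖ U ∈ τ):
  U = ∅, X ∖ U = {d, e, f, g, h} — both open, so U is clopen.
  U = {d, e, f, g, h}, X ∖ U = ∅ — both open, so U is clopen.
Only trivial clopens (∅ and X) exist, so (X, τ) is connected.
Compute connected components by grouping points that agree on all clopens:
  component: {d, e, f, g, h}


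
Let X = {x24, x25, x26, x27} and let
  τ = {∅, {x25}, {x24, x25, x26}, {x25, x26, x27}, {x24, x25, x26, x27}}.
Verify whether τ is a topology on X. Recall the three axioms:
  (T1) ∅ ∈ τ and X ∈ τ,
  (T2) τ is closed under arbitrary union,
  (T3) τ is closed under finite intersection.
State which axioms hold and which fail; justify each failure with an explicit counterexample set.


τ is NOT a topology on X.

Axiom (T1): ∅ ∈ τ? Yes; X ∈ τ? Yes.
Axiom (T2/T3): check pairwise unions and intersections of members of τ.
Counterexample for (T3): {x24, x25, x26} ∩ {x25, x26, x27} = {x25, x26} ∉ τ. Therefore τ is NOT a topology.


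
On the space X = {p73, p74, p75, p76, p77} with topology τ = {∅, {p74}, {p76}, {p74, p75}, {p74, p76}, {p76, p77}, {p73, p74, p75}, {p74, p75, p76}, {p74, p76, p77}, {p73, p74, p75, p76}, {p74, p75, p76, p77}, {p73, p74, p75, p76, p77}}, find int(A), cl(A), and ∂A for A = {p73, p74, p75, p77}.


int(A) = {p73, p74, p75}, cl(A) = {p73, p74, p75, p77}, ∂A = {p77}.

Closed sets in (X, τ) are complements of opens:
  closed(X, τ) = {∅, {p73}, {p77}, {p73, p75}, {p73, p77}, {p76, p77}, {p73, p74, p75}, {p73, p75, p77}, {p73, p76, p77}, {p73, p74, p75, p77}, {p73, p75, p76, p77}, {p73, p74, p75, p76, p77}}.
int(A) = ⋃ {U ∈ τ : U ⊆ A}. Opens contained in A: ∅, {p74}, {p74, p75}, {p73, p74, p75}.
Taking the union of these: int(A) = {p73, p74, p75}.
cl(A) = ⋂ {C closed : A ⊆ C}. Closed sets containing A: {p73, p74, p75, p77}, {p73, p74, p75, p76, p77}.
Intersecting these: cl(A) = {p73, p74, p75, p77}.
∂A = cl(A) ∖ int(A) = {p73, p74, p75, p77} ∖ {p73, p74, p75} = {p77}.


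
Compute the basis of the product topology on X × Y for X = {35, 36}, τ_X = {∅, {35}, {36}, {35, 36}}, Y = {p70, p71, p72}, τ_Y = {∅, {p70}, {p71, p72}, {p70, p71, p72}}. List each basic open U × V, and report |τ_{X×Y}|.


Basis B = {∅ × ∅, {35} × {p70}, {36} × {p70}, {35, 36} × {p70}, {35} × {p71, p72}, {36} × {p71, p72}, {35} × {p70, p71, p72}, {36} × {p70, p71, p72}, {35, 36} × {p71, p72}, {35, 36} × {p70, p71, p72}}; |τ_{X×Y}| = 16.

Enumerate products U × V with U ∈ τ_X, V ∈ τ_Y (deduplicated):
  ∅ × ∅ = {} (∅)
  {35} × {p70} = {(35,p70)}
  {36} × {p70} = {(36,p70)}
  {35, 36} × {p70} = {(35,p70), (36,p70)}
  {35} × {p71, p72} = {(35,p71), (35,p72)}
  {36} × {p71, p72} = {(36,p71), (36,p72)}
  {35} × {p70, p71, p72} = {(35,p70), (35,p71), (35,p72)}
  {36} × {p70, p71, p72} = {(36,p70), (36,p71), (36,p72)}
  {35, 36} × {p71, p72} = {(35,p71), (35,p72), (36,p71), (36,p72)}
  {35, 36} × {p70, p71, p72} = {(35,p70), (35,p71), (35,p72), (36,p70), (36,p71), (36,p72)}
These 10 distinct sets form the basis B.
Close under arbitrary unions to get τ_{X×Y}; counting gives |τ_{X×Y}| = 16.


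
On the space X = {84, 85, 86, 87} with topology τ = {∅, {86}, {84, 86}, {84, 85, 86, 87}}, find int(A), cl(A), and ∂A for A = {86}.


int(A) = {86}, cl(A) = {84, 85, 86, 87}, ∂A = {84, 85, 87}.

Closed sets in (X, τ) are complements of opens:
  closed(X, τ) = {∅, {85, 87}, {84, 85, 87}, {84, 85, 86, 87}}.
int(A) = ⋃ {U ∈ τ : U ⊆ A}. Opens contained in A: ∅, {86}.
Taking the union of these: int(A) = {86}.
cl(A) = ⋂ {C closed : A ⊆ C}. Closed sets containing A: {84, 85, 86, 87}.
Intersecting these: cl(A) = {84, 85, 86, 87}.
∂A = cl(A) ∖ int(A) = {84, 85, 86, 87} ∖ {86} = {84, 85, 87}.


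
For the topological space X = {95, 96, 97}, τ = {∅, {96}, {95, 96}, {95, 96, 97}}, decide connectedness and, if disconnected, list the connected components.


(X, τ) is connected.

Find clopen sets (U ∈ τ with X ∖ U ∈ τ):
  U = ∅, X ∖ U = {95, 96, 97} — both open, so U is clopen.
  U = {95, 96, 97}, X ∖ U = ∅ — both open, so U is clopen.
Only trivial clopens (∅ and X) exist, so (X, τ) is connected.
Compute connected components by grouping points that agree on all clopens:
  component: {95, 96, 97}


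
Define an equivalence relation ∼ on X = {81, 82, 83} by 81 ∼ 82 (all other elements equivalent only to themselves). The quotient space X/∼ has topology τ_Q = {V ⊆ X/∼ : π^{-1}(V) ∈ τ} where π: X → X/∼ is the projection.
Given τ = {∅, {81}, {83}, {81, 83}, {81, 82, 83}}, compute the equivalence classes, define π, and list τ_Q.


X/∼ = {[81=82], [83]}; |τ_Q| = 3.

Equivalence classes: [81=82], [83].
Quotient map π: X → X/∼ sends 81 ↦ [81=82], 82 ↦ [81=82], 83 ↦ [83].
For each subset V ⊆ X/∼, compute π^{-1}(V) ⊆ X and check whether π^{-1}(V) ∈ τ. V is open in τ_Q iff π^{-1}(V) ∈ τ.
  V = {}: π^{-1}(V) = ∅ ∈ τ ✓.
  V = {[81=82]}: π^{-1}(V) = {81, 82} ∉ τ ✗.
  V = {[83]}: π^{-1}(V) = {83} ∈ τ ✓.
  V = {[81=82], [83]}: π^{-1}(V) = {81, 82, 83} ∈ τ ✓.
Open sets in the quotient: τ_Q = {{}, {[83]}, {[81=82], [83]}} (3 elements).


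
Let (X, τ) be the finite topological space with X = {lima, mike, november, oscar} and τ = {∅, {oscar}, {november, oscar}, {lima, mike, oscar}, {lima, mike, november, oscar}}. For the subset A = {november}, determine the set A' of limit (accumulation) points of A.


A' = ∅

For each x ∈ X, list the open sets U ∈ τ with x ∈ U, then check whether U ∩ (A ∖ {x}) ≠ ∅ for every such U.
  x = lima: open {lima, mike, oscar} ∋ x has {lima, mike, oscar} ∩ (A ∖ {lima}) = ∅, so x is NOT a limit point.
  x = mike: open {lima, mike, oscar} ∋ x has {lima, mike, oscar} ∩ (A ∖ {mike}) = ∅, so x is NOT a limit point.
  x = november: open {november, oscar} ∋ x has {november, oscar} ∩ (A ∖ {november}) = ∅, so x is NOT a limit point.
  x = oscar: open {oscar} ∋ x has {oscar} ∩ (A ∖ {oscar}) = ∅, so x is NOT a limit point.
Collecting: A' = ∅.


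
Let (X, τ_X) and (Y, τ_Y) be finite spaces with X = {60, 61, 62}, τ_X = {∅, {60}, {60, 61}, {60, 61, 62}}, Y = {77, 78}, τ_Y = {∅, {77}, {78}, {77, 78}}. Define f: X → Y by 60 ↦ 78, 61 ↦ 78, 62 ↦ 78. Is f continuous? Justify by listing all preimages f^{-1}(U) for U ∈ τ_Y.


f IS continuous.

Compute f^{-1}(U) for each U ∈ τ_Y:
  U = ∅: f^{-1}(U) = ∅ ∈ τ_X ✓.
  U = {77}: f^{-1}(U) = ∅ ∈ τ_X ✓.
  U = {78}: f^{-1}(U) = {60, 61, 62} ∈ τ_X ✓.
  U = {77, 78}: f^{-1}(U) = {60, 61, 62} ∈ τ_X ✓.
Every preimage lies in τ_X, so f IS continuous.


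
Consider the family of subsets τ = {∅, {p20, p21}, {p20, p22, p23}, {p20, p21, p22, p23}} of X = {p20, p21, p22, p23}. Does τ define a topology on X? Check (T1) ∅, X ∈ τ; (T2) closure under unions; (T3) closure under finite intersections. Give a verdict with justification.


τ is NOT a topology on X.

Axiom (T1): ∅ ∈ τ? Yes; X ∈ τ? Yes.
Axiom (T2/T3): check pairwise unions and intersections of members of τ.
Counterexample for (T3): {p20, p21} ∩ {p20, p22, p23} = {p20} ∉ τ. Therefore τ is NOT a topology.


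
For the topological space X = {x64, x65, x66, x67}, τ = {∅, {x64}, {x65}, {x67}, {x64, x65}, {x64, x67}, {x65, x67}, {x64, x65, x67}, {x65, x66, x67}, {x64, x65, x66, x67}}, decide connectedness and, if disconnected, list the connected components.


(X, τ) is disconnected; components = [{x64}, {x65, x66, x67}].

Find clopen sets (U ∈ τ with X ∖ U ∈ τ):
  U = ∅, X ∖ U = {x64, x65, x66, x67} — both open, so U is clopen.
  U = {x64}, X ∖ U = {x65, x66, x67} — both open, so U is clopen.
  U = {x65, x66, x67}, X ∖ U = {x64} — both open, so U is clopen.
  U = {x64, x65, x66, x67}, X ∖ U = ∅ — both open, so U is clopen.
Nontrivial clopen(s) exist: e.g. {x64}. So (X, τ) is disconnected.
Compute connected components by grouping points that agree on all clopens:
  component: {x64}
  component: {x65, x66, x67}


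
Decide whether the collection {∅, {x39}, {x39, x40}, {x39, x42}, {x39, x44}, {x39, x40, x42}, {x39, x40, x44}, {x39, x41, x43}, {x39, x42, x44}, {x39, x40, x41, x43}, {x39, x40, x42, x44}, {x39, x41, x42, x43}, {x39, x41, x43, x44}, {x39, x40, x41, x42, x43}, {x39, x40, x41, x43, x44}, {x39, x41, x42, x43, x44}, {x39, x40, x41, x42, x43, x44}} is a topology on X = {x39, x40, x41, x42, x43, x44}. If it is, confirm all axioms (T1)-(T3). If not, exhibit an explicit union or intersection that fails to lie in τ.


τ IS a topology on X.

Axiom (T1): ∅ ∈ τ? Yes; X ∈ τ? Yes.
Axiom (T2/T3): check pairwise unions and intersections of members of τ.
All pairwise intersections and unions checked — each lies in τ. Therefore τ satisfies (T1), (T2), (T3): it IS a topology on X.


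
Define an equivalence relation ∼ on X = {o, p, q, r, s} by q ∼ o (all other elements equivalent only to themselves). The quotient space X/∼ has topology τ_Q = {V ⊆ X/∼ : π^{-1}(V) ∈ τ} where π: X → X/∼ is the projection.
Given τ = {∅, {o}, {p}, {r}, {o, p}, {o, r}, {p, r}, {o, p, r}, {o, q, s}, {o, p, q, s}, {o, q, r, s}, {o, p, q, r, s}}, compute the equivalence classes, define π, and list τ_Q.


X/∼ = {[o=q], [p], [r], [s]}; |τ_Q| = 8.

Equivalence classes: [o=q], [p], [r], [s].
Quotient map π: X → X/∼ sends o ↦ [o=q], p ↦ [p], q ↦ [o=q], r ↦ [r], s ↦ [s].
For each subset V ⊆ X/∼, compute π^{-1}(V) ⊆ X and check whether π^{-1}(V) ∈ τ. V is open in τ_Q iff π^{-1}(V) ∈ τ.
  V = {}: π^{-1}(V) = ∅ ∈ τ ✓.
  V = {[o=q]}: π^{-1}(V) = {o, q} ∉ τ ✗.
  V = {[p]}: π^{-1}(V) = {p} ∈ τ ✓.
  V = {[o=q], [p]}: π^{-1}(V) = {o, p, q} ∉ τ ✗.
  V = {[r]}: π^{-1}(V) = {r} ∈ τ ✓.
  V = {[o=q], [r]}: π^{-1}(V) = {o, q, r} ∉ τ ✗.
  V = {[p], [r]}: π^{-1}(V) = {p, r} ∈ τ ✓.
  V = {[o=q], [p], [r]}: π^{-1}(V) = {o, p, q, r} ∉ τ ✗.
  V = {[s]}: π^{-1}(V) = {s} ∉ τ ✗.
  V = {[o=q], [s]}: π^{-1}(V) = {o, q, s} ∈ τ ✓.
  V = {[p], [s]}: π^{-1}(V) = {p, s} ∉ τ ✗.
  V = {[o=q], [p], [s]}: π^{-1}(V) = {o, p, q, s} ∈ τ ✓.
  V = {[r], [s]}: π^{-1}(V) = {r, s} ∉ τ ✗.
  V = {[o=q], [r], [s]}: π^{-1}(V) = {o, q, r, s} ∈ τ ✓.
  V = {[p], [r], [s]}: π^{-1}(V) = {p, r, s} ∉ τ ✗.
  V = {[o=q], [p], [r], [s]}: π^{-1}(V) = {o, p, q, r, s} ∈ τ ✓.
Open sets in the quotient: τ_Q = {{}, {[p]}, {[r]}, {[p], [r]}, {[o=q], [s]}, {[o=q], [p], [s]}, {[o=q], [r], [s]}, {[o=q], [p], [r], [s]}} (8 elements).


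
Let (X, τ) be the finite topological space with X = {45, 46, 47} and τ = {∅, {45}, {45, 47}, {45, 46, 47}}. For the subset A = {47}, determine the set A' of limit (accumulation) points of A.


A' = {46}

For each x ∈ X, list the open sets U ∈ τ with x ∈ U, then check whether U ∩ (A ∖ {x}) ≠ ∅ for every such U.
  x = 45: open {45} ∋ x has {45} ∩ (A ∖ {45}) = ∅, so x is NOT a limit point.
  x = 46: opens ∋ x are {45, 46, 47}; each meets A ∖ {46}, so x IS a limit point.
  x = 47: open {45, 47} ∋ x has {45, 47} ∩ (A ∖ {47}) = ∅, so x is NOT a limit point.
Collecting: A' = {46}.


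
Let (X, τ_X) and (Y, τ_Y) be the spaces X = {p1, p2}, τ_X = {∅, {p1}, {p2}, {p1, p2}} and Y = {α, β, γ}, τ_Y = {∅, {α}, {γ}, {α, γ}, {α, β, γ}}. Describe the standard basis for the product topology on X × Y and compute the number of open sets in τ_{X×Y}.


Basis B = {∅ × ∅, {p1} × {α}, {p1} × {γ}, {p2} × {α}, {p2} × {γ}, {p1} × {α, γ}, {p1, p2} × {α}, {p1, p2} × {γ}, {p2} × {α, γ}, {p1} × {α, β, γ}, {p2} × {α, β, γ}, {p1, p2} × {α, γ}, {p1, p2} × {α, β, γ}}; |τ_{X×Y}| = 25.

Enumerate products U × V with U ∈ τ_X, V ∈ τ_Y (deduplicated):
  ∅ × ∅ = {} (∅)
  {p1} × {α} = {(p1,α)}
  {p1} × {γ} = {(p1,γ)}
  {p2} × {α} = {(p2,α)}
  {p2} × {γ} = {(p2,γ)}
  {p1} × {α, γ} = {(p1,α), (p1,γ)}
  {p1, p2} × {α} = {(p1,α), (p2,α)}
  {p1, p2} × {γ} = {(p1,γ), (p2,γ)}
  {p2} × {α, γ} = {(p2,α), (p2,γ)}
  {p1} × {α, β, γ} = {(p1,α), (p1,β), (p1,γ)}
  {p2} × {α, β, γ} = {(p2,α), (p2,β), (p2,γ)}
  {p1, p2} × {α, γ} = {(p1,α), (p1,γ), (p2,α), (p2,γ)}
  {p1, p2} × {α, β, γ} = {(p1,α), (p1,β), (p1,γ), (p2,α), (p2,β), (p2,γ)}
These 13 distinct sets form the basis B.
Close under arbitrary unions to get τ_{X×Y}; counting gives |τ_{X×Y}| = 25.
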